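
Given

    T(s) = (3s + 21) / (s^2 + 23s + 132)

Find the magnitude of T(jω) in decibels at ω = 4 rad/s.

Substitute s = j4: numerator = 21 + j12, denominator = 116 + j92.
|T(j4)| = |21 + j12| / |116 + j92| = 24.187 / 148.05 ≈ 0.1634.
In decibels: 20·log₁₀(0.1634) ≈ -15.7 dB.

|T(j4)|_dB ≈ -15.7 dB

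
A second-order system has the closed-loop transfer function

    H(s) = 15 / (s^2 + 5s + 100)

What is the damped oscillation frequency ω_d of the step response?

Comparing s^2 + 5s + 100 to s^2 + 2ζωₙs + ωₙ²: ωₙ = 10 rad/s and ζ = 5/(2·10) = 0.25.
ζωₙ = 5/2 = 2.5, so ω_d = ωₙ√(1−ζ²) = √(ωₙ² − (ζωₙ)²) = √(100 − 2.5²) = √93.75 ≈ 9.682 rad/s.

ω_d ≈ 9.682 rad/s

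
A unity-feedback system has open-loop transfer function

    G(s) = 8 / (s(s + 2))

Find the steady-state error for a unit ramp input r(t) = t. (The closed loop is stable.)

e_ss = 0.2500

G(s) has one pole at the origin.
This is a Type 1 system. Kv = lim_{s→0} s·G(s) = 8/2 = 4.
e_ss = 1/Kv = 1/(4) = 1/4 ≈ 0.2500.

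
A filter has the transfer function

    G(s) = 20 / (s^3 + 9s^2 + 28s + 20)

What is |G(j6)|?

|G(j6)| ≈ 0.06498

Substitute s = j6: numerator = 20, denominator = -304 - j48.
|G(j6)| = |20| / |-304 - j48| = 20 / 307.77 ≈ 0.06498.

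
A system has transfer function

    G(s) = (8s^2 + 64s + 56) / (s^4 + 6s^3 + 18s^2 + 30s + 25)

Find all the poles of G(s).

The poles are the roots of the denominator s^4 + 6s^3 + 18s^2 + 30s + 25 = 0.
No real roots exist; factor into two real quadratics: (s^2 + 4s + 5)(s^2 + 2s + 5) = 0.
Each quadratic gives a conjugate pair via the quadratic formula.

s = -2 ± j, -1 ± 2j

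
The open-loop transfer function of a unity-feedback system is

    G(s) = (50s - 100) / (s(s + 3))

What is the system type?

The denominator has 1 factor of s at the origin (free integrator), so this is a Type 1 system.

Type 1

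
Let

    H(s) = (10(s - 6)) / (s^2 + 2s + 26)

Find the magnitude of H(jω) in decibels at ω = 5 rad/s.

Substitute s = j5: numerator = -60 + j50, denominator = 1 + j10.
|H(j5)| = |-60 + j50| / |1 + j10| = 78.102 / 10.050 ≈ 7.771.
In decibels: 20·log₁₀(7.771) ≈ 17.8 dB.

|H(j5)|_dB ≈ 17.8 dB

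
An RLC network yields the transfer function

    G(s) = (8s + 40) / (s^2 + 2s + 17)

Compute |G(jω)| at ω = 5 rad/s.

|G(j5)| ≈ 4.417

Substitute s = j5: numerator = 40 + j40, denominator = -8 + j10.
|G(j5)| = |40 + j40| / |-8 + j10| = 56.569 / 12.806 ≈ 4.417.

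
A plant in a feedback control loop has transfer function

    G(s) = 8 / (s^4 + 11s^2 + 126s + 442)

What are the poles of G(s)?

s = 3 ± 5j, -3 ± 2j

The poles are the roots of the denominator s^4 + 11s^2 + 126s + 442 = 0.
No real roots exist; factor into two real quadratics: (s^2 - 6s + 34)(s^2 + 6s + 13) = 0.
Each quadratic gives a conjugate pair via the quadratic formula.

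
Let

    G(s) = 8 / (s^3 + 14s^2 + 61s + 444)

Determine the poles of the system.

s = -1 + 6j, -1 - 6j, -12

The poles are the roots of the denominator s^3 + 14s^2 + 61s + 444 = 0.
Trying s = -12: the polynomial evaluates to 0, so (s + 12) is a factor.
Dividing out leaves s^2 + 2s + 37 = 0.
The quadratic formula then gives s = -1 ± 6j.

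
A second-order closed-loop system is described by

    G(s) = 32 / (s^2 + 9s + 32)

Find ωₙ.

Compare the denominator to the standard form s^2 + 2ζωₙs + ωₙ².
ωₙ² = 32, so ωₙ = √32 ≈ 5.657 rad/s.

ωₙ ≈ 5.657 rad/s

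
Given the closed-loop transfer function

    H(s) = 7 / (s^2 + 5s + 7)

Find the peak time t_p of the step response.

t_p ≈ 3.628 s

Comparing s^2 + 5s + 7 to s^2 + 2ζωₙs + ωₙ²: ωₙ = √7 ≈ 2.646 rad/s and ζ = 5/(2·√7) ≈ 0.9449.
ζωₙ = 5/2 = 2.5, so ω_d = ωₙ√(1−ζ²) = √(ωₙ² − (ζωₙ)²) = √(7 − 2.5²) = √0.75 ≈ 0.8660 rad/s.
t_p = π/ω_d = π/0.8660 ≈ 3.628 s.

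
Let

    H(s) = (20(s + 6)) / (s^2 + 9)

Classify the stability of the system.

The poles can be read from the denominator factors: s = ±3j.
Since the simple pole(s) at s = ±3j lie on the jω-axis with none in the right half-plane, the system is marginally stable.

marginally stable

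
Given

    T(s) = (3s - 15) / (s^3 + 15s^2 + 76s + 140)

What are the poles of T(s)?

s = -4 + 2j, -4 - 2j, -7

The poles are the roots of the denominator s^3 + 15s^2 + 76s + 140 = 0.
Trying s = -7: the polynomial evaluates to 0, so (s + 7) is a factor.
Dividing out leaves s^2 + 8s + 20 = 0.
The quadratic formula then gives s = -4 ± 2j.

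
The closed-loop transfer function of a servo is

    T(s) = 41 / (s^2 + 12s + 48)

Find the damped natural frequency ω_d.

ω_d ≈ 3.464 rad/s

Comparing s^2 + 12s + 48 to s^2 + 2ζωₙs + ωₙ²: ωₙ = √48 ≈ 6.928 rad/s and ζ = 12/(2·√48) ≈ 0.8660.
ζωₙ = 12/2 = 6, so ω_d = ωₙ√(1−ζ²) = √(ωₙ² − (ζωₙ)²) = √(48 − 6²) = √12 ≈ 3.464 rad/s.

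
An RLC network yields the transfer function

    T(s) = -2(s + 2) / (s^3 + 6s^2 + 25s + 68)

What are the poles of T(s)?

The poles are the roots of the denominator s^3 + 6s^2 + 25s + 68 = 0.
Trying s = -4: the polynomial evaluates to 0, so (s + 4) is a factor.
Dividing out leaves s^2 + 2s + 17 = 0.
The quadratic formula then gives s = -1 ± 4j.

s = -1 ± 4j, -4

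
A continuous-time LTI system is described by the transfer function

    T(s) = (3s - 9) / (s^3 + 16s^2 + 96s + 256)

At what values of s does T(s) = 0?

Set the numerator to zero: 3s - 9 = 0, i.e. 3·(s - 3) = 0.
So s = 3.

s = 3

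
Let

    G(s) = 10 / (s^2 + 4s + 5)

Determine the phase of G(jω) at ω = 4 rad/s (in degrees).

∠G(j4) ≈ -124.5°

At s = j4: numerator = 10, denominator = -11 + j16.
∠G = ∠num − ∠den = 0° − (124.51°) = -124.5°.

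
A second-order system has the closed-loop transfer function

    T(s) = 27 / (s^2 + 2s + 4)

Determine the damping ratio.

ζ = 0.5

Compare the denominator to the standard form s^2 + 2ζωₙs + ωₙ².
ωₙ² = 4, so ωₙ = 2 rad/s.
2ζωₙ = 2, so ζ = 2/(2·2) = 0.5.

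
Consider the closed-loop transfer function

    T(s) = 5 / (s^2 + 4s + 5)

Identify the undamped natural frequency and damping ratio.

ωₙ ≈ 2.236 rad/s, ζ ≈ 0.8944

Compare the denominator to the standard form s^2 + 2ζωₙs + ωₙ².
ωₙ² = 5, so ωₙ = √5 ≈ 2.236 rad/s.
2ζωₙ = 4, so ζ = 4/(2·√5) ≈ 0.8944.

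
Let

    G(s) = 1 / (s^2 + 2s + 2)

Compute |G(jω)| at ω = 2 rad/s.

|G(j2)| ≈ 0.2236

Substitute s = j2: numerator = 1, denominator = -2 + j4.
|G(j2)| = |1| / |-2 + j4| = 1 / 4.4721 ≈ 0.2236.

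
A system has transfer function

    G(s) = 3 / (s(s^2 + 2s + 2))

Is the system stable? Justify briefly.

marginally stable

The poles can be read from the denominator factors: s = 0, -1 + j, -1 - j.
Since the simple pole(s) at s = 0 lie on the jω-axis with none in the right half-plane, the system is marginally stable.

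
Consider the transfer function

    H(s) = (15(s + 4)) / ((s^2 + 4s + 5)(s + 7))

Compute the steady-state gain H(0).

H(0) = 12/7 ≈ 1.714

At s = 0 each factor (s + a) contributes a and each (s^2 + bs + c) contributes c.
H(0) = 15·(4) / ((5) · (7)) = 60/35 = 12/7.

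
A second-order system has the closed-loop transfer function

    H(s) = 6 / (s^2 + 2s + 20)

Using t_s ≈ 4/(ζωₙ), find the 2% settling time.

Comparing s^2 + 2s + 20 to s^2 + 2ζωₙs + ωₙ²: ωₙ = √20 ≈ 4.472 rad/s and ζ = 2/(2·√20) ≈ 0.2236.
ζωₙ = 2/2 = 1, so t_s ≈ 4/(ζωₙ) = 4/1 = 4 s.

t_s ≈ 4 s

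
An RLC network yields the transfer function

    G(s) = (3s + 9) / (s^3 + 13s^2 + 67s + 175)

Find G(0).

Set s = 0: G(0) = (9) / (175) = 9/175.

G(0) = 9/175 ≈ 0.05143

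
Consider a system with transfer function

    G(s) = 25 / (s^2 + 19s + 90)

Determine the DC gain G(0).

Set s = 0: G(0) = (25) / (90) = 5/18.

G(0) = 5/18 ≈ 0.2778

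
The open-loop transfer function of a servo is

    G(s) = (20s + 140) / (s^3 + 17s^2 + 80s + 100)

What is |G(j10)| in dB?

Substitute s = j10: numerator = 140 + j200, denominator = -1600 - j200.
|G(j10)| = |140 + j200| / |-1600 - j200| = 244.13 / 1612.5 ≈ 0.1514.
In decibels: 20·log₁₀(0.1514) ≈ -16.4 dB.

|G(j10)|_dB ≈ -16.4 dB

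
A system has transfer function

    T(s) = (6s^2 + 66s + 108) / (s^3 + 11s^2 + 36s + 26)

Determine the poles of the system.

s = -5 + j, -5 - j, -1

The poles are the roots of the denominator s^3 + 11s^2 + 36s + 26 = 0.
Trying s = -1: the polynomial evaluates to 0, so (s + 1) is a factor.
Dividing out leaves s^2 + 10s + 26 = 0.
The quadratic formula then gives s = -5 ± 1j.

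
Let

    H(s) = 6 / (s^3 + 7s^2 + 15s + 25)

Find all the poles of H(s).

s = -1 ± 2j, -5

The poles are the roots of the denominator s^3 + 7s^2 + 15s + 25 = 0.
Trying s = -5: the polynomial evaluates to 0, so (s + 5) is a factor.
Dividing out leaves s^2 + 2s + 5 = 0.
The quadratic formula then gives s = -1 ± 2j.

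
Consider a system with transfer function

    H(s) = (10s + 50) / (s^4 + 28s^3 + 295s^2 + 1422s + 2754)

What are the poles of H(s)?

s = -5 + 3j, -5 - 3j, -9, -9

The poles are the roots of the denominator s^4 + 28s^3 + 295s^2 + 1422s + 2754 = 0.
Trying s = -9: the polynomial evaluates to 0, so (s + 9) is a factor.
Dividing out leaves s^3 + 19s^2 + 124s + 306 = 0.
This factors further as (s^2 + 10s + 34)(s + 9) = 0.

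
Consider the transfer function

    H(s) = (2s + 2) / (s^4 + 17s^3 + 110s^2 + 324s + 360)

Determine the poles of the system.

The poles are the roots of the denominator s^4 + 17s^3 + 110s^2 + 324s + 360 = 0.
Trying s = -6: the polynomial evaluates to 0, so (s + 6) is a factor.
Dividing out leaves s^3 + 11s^2 + 44s + 60 = 0.
This factors further as (s^2 + 8s + 20)(s + 3) = 0.

s = -4 + 2j, -4 - 2j, -6, -3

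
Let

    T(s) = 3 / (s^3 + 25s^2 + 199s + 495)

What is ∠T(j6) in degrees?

∠T(j6) ≈ -112.5°

At s = j6: numerator = 3, denominator = -405 + j978.
∠T = ∠num − ∠den = 0° − (112.49°) = -112.5°.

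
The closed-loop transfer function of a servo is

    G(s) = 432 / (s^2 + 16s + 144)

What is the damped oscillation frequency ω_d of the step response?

Comparing s^2 + 16s + 144 to s^2 + 2ζωₙs + ωₙ²: ωₙ = 12 rad/s and ζ = 16/(2·12) ≈ 0.6667.
ζωₙ = 16/2 = 8, so ω_d = ωₙ√(1−ζ²) = √(ωₙ² − (ζωₙ)²) = √(144 − 8²) = √80 ≈ 8.944 rad/s.

ω_d ≈ 8.944 rad/s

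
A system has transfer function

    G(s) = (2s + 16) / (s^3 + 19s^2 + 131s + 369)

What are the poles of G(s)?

s = -5 ± 4j, -9

The poles are the roots of the denominator s^3 + 19s^2 + 131s + 369 = 0.
Trying s = -9: the polynomial evaluates to 0, so (s + 9) is a factor.
Dividing out leaves s^2 + 10s + 41 = 0.
The quadratic formula then gives s = -5 ± 4j.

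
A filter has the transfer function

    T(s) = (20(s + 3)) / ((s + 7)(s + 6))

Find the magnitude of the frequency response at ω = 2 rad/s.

Substitute s = j2: numerator = 60 + j40, denominator = 38 + j26.
|T(j2)| = |60 + j40| / |38 + j26| = 72.111 / 46.043 ≈ 1.566.

|T(j2)| ≈ 1.566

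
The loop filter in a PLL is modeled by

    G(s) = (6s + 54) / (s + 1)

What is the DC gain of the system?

G(0) = 54

Set s = 0: G(0) = (54) / (1) = 54.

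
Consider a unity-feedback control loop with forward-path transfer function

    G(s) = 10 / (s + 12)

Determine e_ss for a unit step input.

G(s) has no poles at the origin.
This is a Type 0 system. Kp = lim_{s→0} G(s) = 10/12 = 5/6.
e_ss = 1/(1 + Kp) = 1/(1 + 5/6) = 6/11 ≈ 0.5455.

e_ss = 0.5455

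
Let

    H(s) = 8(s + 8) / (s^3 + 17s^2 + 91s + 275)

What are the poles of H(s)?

The poles are the roots of the denominator s^3 + 17s^2 + 91s + 275 = 0.
Trying s = -11: the polynomial evaluates to 0, so (s + 11) is a factor.
Dividing out leaves s^2 + 6s + 25 = 0.
The quadratic formula then gives s = -3 ± 4j.

s = -3 + 4j, -3 - 4j, -11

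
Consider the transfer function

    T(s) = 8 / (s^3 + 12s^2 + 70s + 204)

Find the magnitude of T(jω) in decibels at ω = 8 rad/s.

|T(j8)|_dB ≈ -37.0 dB

Substitute s = j8: numerator = 8, denominator = -564 + j48.
|T(j8)| = |8| / |-564 + j48| = 8 / 566.04 ≈ 0.01413.
In decibels: 20·log₁₀(0.01413) ≈ -37.0 dB.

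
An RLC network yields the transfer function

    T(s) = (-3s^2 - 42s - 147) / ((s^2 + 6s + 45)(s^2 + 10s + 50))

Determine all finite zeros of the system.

Set the numerator to zero: -3s^2 - 42s - 147 = 0, i.e. -3·(s^2 + 14s + 49) = 0.
Factoring: (s + 7)^2 = 0.

s = -7, -7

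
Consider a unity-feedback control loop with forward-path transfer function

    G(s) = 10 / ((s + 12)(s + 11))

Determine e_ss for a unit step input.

G(s) has no poles at the origin.
This is a Type 0 system. Kp = lim_{s→0} G(s) = 10/132 = 5/66.
e_ss = 1/(1 + Kp) = 1/(1 + 5/66) = 66/71 ≈ 0.9296.

e_ss = 0.9296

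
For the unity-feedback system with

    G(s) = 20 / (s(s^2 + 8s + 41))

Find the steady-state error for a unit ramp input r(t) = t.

G(s) has one pole at the origin.
This is a Type 1 system. Kv = lim_{s→0} s·G(s) = 20/41.
e_ss = 1/Kv = 1/(20/41) = 41/20 ≈ 2.050.

e_ss = 2.050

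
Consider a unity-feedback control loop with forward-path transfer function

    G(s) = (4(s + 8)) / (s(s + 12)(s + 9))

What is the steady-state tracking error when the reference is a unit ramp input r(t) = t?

e_ss = 3.375

G(s) has one pole at the origin.
This is a Type 1 system. Kv = lim_{s→0} s·G(s) = 32/108 = 8/27.
e_ss = 1/Kv = 1/(8/27) = 27/8 ≈ 3.375.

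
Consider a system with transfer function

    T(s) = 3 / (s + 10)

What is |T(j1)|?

Substitute s = j1: numerator = 3, denominator = 10 + j1.
|T(j1)| = |3| / |10 + j1| = 3 / 10.050 ≈ 0.2985.

|T(j1)| ≈ 0.2985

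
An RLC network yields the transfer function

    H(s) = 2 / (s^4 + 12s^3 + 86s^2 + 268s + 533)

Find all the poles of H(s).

s = -2 ± 3j, -4 ± 5j

The poles are the roots of the denominator s^4 + 12s^3 + 86s^2 + 268s + 533 = 0.
No real roots exist; factor into two real quadratics: (s^2 + 4s + 13)(s^2 + 8s + 41) = 0.
Each quadratic gives a conjugate pair via the quadratic formula.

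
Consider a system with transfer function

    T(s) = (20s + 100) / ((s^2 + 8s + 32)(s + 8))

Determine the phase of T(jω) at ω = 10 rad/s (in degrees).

∠T(j10) ≈ -118.3°

At s = j10: numerator = 100 + j200, denominator = -1344 - j40.
∠T = ∠num − ∠den = 63.435° − (-178.30°) = 241.7°, which wraps to -118.3°.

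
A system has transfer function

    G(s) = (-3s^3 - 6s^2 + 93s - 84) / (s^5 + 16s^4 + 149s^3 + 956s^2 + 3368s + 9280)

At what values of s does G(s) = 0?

s = -7, 4, 1

Set the numerator to zero: -3s^3 - 6s^2 + 93s - 84 = 0, i.e. -3·(s^3 + 2s^2 - 31s + 28) = 0.
Factoring: (s + 7)(s - 4)(s - 1) = 0.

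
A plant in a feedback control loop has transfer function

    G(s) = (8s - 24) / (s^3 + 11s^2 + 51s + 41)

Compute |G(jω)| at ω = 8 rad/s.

Substitute s = j8: numerator = -24 + j64, denominator = -663 - j104.
|G(j8)| = |-24 + j64| / |-663 - j104| = 68.352 / 671.11 ≈ 0.1018.

|G(j8)| ≈ 0.1018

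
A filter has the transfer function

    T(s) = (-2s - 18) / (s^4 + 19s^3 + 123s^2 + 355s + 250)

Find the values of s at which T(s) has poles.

s = -10, -4 + 3j, -4 - 3j, -1

The poles are the roots of the denominator s^4 + 19s^3 + 123s^2 + 355s + 250 = 0.
Trying s = -10: the polynomial evaluates to 0, so (s + 10) is a factor.
Dividing out leaves s^3 + 9s^2 + 33s + 25 = 0.
This factors further as (s^2 + 8s + 25)(s + 1) = 0.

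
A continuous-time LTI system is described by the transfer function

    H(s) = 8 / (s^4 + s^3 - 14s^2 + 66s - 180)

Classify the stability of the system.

unstable

The denominator s^4 + s^3 - 14s^2 + 66s - 180 factors as (s - 3)(s + 6)(s^2 - 2s + 10), giving poles at s = 3, -6, 1 ± 3j.
Since the pole(s) at s = 3, 1 ± 3j lie in the right half-plane, the system is unstable.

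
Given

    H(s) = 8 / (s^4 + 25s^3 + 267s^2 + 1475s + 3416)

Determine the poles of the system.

The poles are the roots of the denominator s^4 + 25s^3 + 267s^2 + 1475s + 3416 = 0.
Trying s = -7: the polynomial evaluates to 0, so (s + 7) is a factor.
Dividing out leaves s^3 + 18s^2 + 141s + 488 = 0.
This factors further as (s^2 + 10s + 61)(s + 8) = 0.

s = -5 ± 6j, -7, -8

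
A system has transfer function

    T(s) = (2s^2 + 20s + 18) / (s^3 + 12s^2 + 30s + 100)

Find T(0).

T(0) = 9/50 ≈ 0.1800

Set s = 0: T(0) = (18) / (100) = 9/50.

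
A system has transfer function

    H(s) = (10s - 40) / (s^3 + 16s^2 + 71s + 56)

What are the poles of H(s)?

s = -1, -7, -8

The poles are the roots of the denominator s^3 + 16s^2 + 71s + 56 = 0.
Trying s = -1: the polynomial evaluates to 0, so (s + 1) is a factor.
Dividing out leaves s^2 + 15s + 56 = 0.
Factoring the quadratic: (s + 7)(s + 8) = 0.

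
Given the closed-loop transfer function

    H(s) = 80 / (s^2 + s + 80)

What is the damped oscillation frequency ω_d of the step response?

Comparing s^2 + s + 80 to s^2 + 2ζωₙs + ωₙ²: ωₙ = √80 ≈ 8.944 rad/s and ζ = 1/(2·√80) ≈ 0.05590.
ζωₙ = 1/2 = 0.5, so ω_d = ωₙ√(1−ζ²) = √(ωₙ² − (ζωₙ)²) = √(80 − 0.5²) = √79.75 ≈ 8.930 rad/s.

ω_d ≈ 8.930 rad/s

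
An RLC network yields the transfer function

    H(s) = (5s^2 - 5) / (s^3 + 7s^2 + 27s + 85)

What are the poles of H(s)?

s = -1 ± 4j, -5

The poles are the roots of the denominator s^3 + 7s^2 + 27s + 85 = 0.
Trying s = -5: the polynomial evaluates to 0, so (s + 5) is a factor.
Dividing out leaves s^2 + 2s + 17 = 0.
The quadratic formula then gives s = -1 ± 4j.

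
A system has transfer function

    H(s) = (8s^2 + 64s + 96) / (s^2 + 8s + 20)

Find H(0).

Set s = 0: H(0) = (96) / (20) = 24/5.

H(0) = 24/5 ≈ 4.800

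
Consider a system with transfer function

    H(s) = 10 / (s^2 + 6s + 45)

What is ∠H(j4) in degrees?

At s = j4: numerator = 10, denominator = 29 + j24.
∠H = ∠num − ∠den = 0° − (39.611°) = -39.61°.

∠H(j4) ≈ -39.61°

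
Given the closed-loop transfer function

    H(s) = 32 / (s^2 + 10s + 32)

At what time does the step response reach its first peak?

Comparing s^2 + 10s + 32 to s^2 + 2ζωₙs + ωₙ²: ωₙ = √32 ≈ 5.657 rad/s and ζ = 10/(2·√32) ≈ 0.8839.
ζωₙ = 10/2 = 5, so ω_d = ωₙ√(1−ζ²) = √(ωₙ² − (ζωₙ)²) = √(32 − 5²) = √7 ≈ 2.646 rad/s.
t_p = π/ω_d = π/2.646 ≈ 1.187 s.

t_p ≈ 1.187 s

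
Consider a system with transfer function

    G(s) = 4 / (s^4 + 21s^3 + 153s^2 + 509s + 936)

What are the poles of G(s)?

The poles are the roots of the denominator s^4 + 21s^3 + 153s^2 + 509s + 936 = 0.
Trying s = -9: the polynomial evaluates to 0, so (s + 9) is a factor.
Dividing out leaves s^3 + 12s^2 + 45s + 104 = 0.
This factors further as (s^2 + 4s + 13)(s + 8) = 0.

s = -2 ± 3j, -9, -8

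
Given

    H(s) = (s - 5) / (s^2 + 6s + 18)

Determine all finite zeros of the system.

s = 5

Set the numerator to zero: s - 5 = 0.
So s = 5.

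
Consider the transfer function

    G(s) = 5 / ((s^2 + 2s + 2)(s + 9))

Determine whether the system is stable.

stable

The poles can be read from the denominator factors: s = -1 ± j, -9.
Since all poles lie strictly in the left half-plane, the system is stable.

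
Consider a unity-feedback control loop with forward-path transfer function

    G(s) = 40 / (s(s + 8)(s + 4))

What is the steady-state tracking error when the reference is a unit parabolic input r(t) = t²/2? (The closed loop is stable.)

G(s) has one pole at the origin.
This is a Type 1 system; Ka = lim_{s→0} s^2·G(s) = 0, so the steady-state error for a parabola input is infinite.

e_ss = ∞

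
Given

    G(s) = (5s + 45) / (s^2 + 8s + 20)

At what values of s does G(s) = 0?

s = -9

Set the numerator to zero: 5s + 45 = 0, i.e. 5·(s + 9) = 0.
So s = -9.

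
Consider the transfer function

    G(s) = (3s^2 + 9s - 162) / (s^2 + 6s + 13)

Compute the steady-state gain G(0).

G(0) = -162/13 ≈ -12.46

Set s = 0: G(0) = (-162) / (13) = -162/13.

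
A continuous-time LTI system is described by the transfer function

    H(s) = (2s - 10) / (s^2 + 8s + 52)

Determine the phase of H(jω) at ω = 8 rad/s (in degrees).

∠H(j8) ≈ 21.39°

At s = j8: numerator = -10 + j16, denominator = -12 + j64.
∠H = ∠num − ∠den = 122.01° − (100.62°) = 21.39°.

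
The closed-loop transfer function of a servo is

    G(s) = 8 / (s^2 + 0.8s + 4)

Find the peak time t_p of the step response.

Comparing s^2 + 0.8s + 4 to s^2 + 2ζωₙs + ωₙ²: ωₙ = 2 rad/s and ζ = 0.8/(2·2) = 0.2.
ζωₙ = 0.8/2 = 0.4, so ω_d = ωₙ√(1−ζ²) = √(ωₙ² − (ζωₙ)²) = √(4 − 0.4²) = √3.84 ≈ 1.960 rad/s.
t_p = π/ω_d = π/1.960 ≈ 1.603 s.

t_p ≈ 1.603 s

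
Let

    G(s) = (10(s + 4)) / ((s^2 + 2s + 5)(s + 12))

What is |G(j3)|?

Substitute s = j3: numerator = 40 + j30, denominator = -66 + j60.
|G(j3)| = |40 + j30| / |-66 + j60| = 50 / 89.196 ≈ 0.5606.

|G(j3)| ≈ 0.5606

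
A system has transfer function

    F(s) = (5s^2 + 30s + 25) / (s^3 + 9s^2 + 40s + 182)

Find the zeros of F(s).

s = -1, -5

Set the numerator to zero: 5s^2 + 30s + 25 = 0, i.e. 5·(s^2 + 6s + 5) = 0.
Factoring: (s + 1)(s + 5) = 0.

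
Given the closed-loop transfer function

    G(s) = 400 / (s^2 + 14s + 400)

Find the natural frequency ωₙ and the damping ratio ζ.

ωₙ = 20 rad/s, ζ = 0.35

Compare the denominator to the standard form s^2 + 2ζωₙs + ωₙ².
ωₙ² = 400, so ωₙ = 20 rad/s.
2ζωₙ = 14, so ζ = 14/(2·20) = 0.35.
With ζ = 0.35 the response is underdamped.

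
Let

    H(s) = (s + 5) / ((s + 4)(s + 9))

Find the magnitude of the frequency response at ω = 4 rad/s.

|H(j4)| ≈ 0.1149

Substitute s = j4: numerator = 5 + j4, denominator = 20 + j52.
|H(j4)| = |5 + j4| / |20 + j52| = 6.4031 / 55.714 ≈ 0.1149.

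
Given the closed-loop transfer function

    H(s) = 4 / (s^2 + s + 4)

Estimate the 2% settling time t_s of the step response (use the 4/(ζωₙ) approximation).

t_s ≈ 8 s

Comparing s^2 + s + 4 to s^2 + 2ζωₙs + ωₙ²: ωₙ = 2 rad/s and ζ = 1/(2·2) = 0.25.
ζωₙ = 1/2 = 0.5, so t_s ≈ 4/(ζωₙ) = 4/0.5 = 8 s.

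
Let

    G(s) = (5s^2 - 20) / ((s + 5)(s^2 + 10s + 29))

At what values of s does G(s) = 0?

s = -2, 2

Set the numerator to zero: 5s^2 - 20 = 0, i.e. 5·(s^2 - 4) = 0.
Factoring: (s + 2)(s - 2) = 0.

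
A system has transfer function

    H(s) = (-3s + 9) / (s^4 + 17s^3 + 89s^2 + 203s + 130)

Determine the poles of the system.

The poles are the roots of the denominator s^4 + 17s^3 + 89s^2 + 203s + 130 = 0.
Trying s = -1: the polynomial evaluates to 0, so (s + 1) is a factor.
Dividing out leaves s^3 + 16s^2 + 73s + 130 = 0.
This factors further as (s^2 + 6s + 13)(s + 10) = 0.

s = -3 ± 2j, -1, -10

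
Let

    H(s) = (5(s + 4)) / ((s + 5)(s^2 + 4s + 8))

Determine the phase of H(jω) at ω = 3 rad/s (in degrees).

∠H(j3) ≈ -88.86°

At s = j3: numerator = 20 + j15, denominator = -41 + j57.
∠H = ∠num − ∠den = 36.870° − (125.73°) = -88.86°.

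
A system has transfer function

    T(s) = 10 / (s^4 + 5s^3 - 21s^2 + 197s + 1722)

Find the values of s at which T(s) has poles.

The poles are the roots of the denominator s^4 + 5s^3 - 21s^2 + 197s + 1722 = 0.
Trying s = -6: the polynomial evaluates to 0, so (s + 6) is a factor.
Dividing out leaves s^3 - s^2 - 15s + 287 = 0.
This factors further as (s^2 - 8s + 41)(s + 7) = 0.

s = 4 + 5j, 4 - 5j, -6, -7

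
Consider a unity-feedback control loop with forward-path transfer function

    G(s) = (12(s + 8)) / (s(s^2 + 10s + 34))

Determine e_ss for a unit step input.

G(s) has one pole at the origin.
This is a Type 1 system; for a step input the steady-state error is zero.

e_ss = 0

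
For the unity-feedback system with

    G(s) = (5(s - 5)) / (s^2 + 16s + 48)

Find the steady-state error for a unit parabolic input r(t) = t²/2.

e_ss = ∞

G(s) has no poles at the origin.
This is a Type 0 system; Ka = lim_{s→0} s^2·G(s) = 0, so the steady-state error for a parabola input is infinite.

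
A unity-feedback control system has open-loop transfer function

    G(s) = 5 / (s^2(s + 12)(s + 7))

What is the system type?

The denominator has 2 factors of s at the origin (free integrators), so this is a Type 2 system.

Type 2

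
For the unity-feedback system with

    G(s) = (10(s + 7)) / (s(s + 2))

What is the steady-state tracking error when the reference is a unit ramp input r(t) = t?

e_ss = 0.02857

G(s) has one pole at the origin.
This is a Type 1 system. Kv = lim_{s→0} s·G(s) = 70/2 = 35.
e_ss = 1/Kv = 1/(35) = 1/35 ≈ 0.02857.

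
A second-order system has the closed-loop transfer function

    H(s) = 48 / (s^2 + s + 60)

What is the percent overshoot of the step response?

%OS ≈ 81.6%

Comparing s^2 + s + 60 to s^2 + 2ζωₙs + ωₙ²: ωₙ = √60 ≈ 7.746 rad/s and ζ = 1/(2·√60) ≈ 0.06455.
%OS = 100·exp(−πζ/√(1−ζ²)) = 100·exp(−π·0.06455/√(1−0.06455²)) ≈ 81.6%.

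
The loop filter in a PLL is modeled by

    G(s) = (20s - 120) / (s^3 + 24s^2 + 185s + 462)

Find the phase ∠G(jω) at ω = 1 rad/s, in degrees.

∠G(j1) ≈ 147.8°

At s = j1: numerator = -120 + j20, denominator = 438 + j184.
∠G = ∠num − ∠den = 170.54° − (22.787°) = 147.8°.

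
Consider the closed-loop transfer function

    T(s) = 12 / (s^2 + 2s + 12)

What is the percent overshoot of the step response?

Comparing s^2 + 2s + 12 to s^2 + 2ζωₙs + ωₙ²: ωₙ = √12 ≈ 3.464 rad/s and ζ = 2/(2·√12) ≈ 0.2887.
%OS = 100·exp(−πζ/√(1−ζ²)) = 100·exp(−π·0.2887/√(1−0.2887²)) ≈ 38.8%.

%OS ≈ 38.8%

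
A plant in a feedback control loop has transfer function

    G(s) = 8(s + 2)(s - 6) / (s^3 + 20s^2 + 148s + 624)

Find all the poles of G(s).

s = -4 ± 6j, -12

The poles are the roots of the denominator s^3 + 20s^2 + 148s + 624 = 0.
Trying s = -12: the polynomial evaluates to 0, so (s + 12) is a factor.
Dividing out leaves s^2 + 8s + 52 = 0.
The quadratic formula then gives s = -4 ± 6j.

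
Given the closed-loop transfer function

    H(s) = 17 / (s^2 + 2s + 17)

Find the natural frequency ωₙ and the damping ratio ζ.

ωₙ ≈ 4.123 rad/s, ζ ≈ 0.2425

Compare the denominator to the standard form s^2 + 2ζωₙs + ωₙ².
ωₙ² = 17, so ωₙ = √17 ≈ 4.123 rad/s.
2ζωₙ = 2, so ζ = 2/(2·√17) ≈ 0.2425.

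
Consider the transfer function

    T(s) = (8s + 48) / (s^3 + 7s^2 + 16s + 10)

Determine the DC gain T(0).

Set s = 0: T(0) = (48) / (10) = 24/5.

T(0) = 24/5 ≈ 4.800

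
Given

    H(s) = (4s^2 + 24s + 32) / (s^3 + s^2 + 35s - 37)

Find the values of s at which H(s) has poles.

The poles are the roots of the denominator s^3 + s^2 + 35s - 37 = 0.
Trying s = 1: the polynomial evaluates to 0, so (s - 1) is a factor.
Dividing out leaves s^2 + 2s + 37 = 0.
The quadratic formula then gives s = -1 ± 6j.

s = 1, -1 + 6j, -1 - 6j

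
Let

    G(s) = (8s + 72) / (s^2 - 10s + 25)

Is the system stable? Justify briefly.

The denominator s^2 - 10s + 25 factors as (s - 5)^2, giving poles at s = 5, 5.
Since the pole(s) at s = 5, 5 lie in the right half-plane, the system is unstable.

unstable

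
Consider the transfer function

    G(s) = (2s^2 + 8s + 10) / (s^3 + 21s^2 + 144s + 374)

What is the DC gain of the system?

G(0) = 5/187 ≈ 0.02674

Set s = 0: G(0) = (10) / (374) = 5/187.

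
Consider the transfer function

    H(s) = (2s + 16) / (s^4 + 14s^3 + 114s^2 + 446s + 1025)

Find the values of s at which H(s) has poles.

The poles are the roots of the denominator s^4 + 14s^3 + 114s^2 + 446s + 1025 = 0.
No real roots exist; factor into two real quadratics: (s^2 + 8s + 41)(s^2 + 6s + 25) = 0.
Each quadratic gives a conjugate pair via the quadratic formula.

s = -4 ± 5j, -3 ± 4j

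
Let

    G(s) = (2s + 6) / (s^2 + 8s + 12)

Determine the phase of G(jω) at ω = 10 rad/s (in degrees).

∠G(j10) ≈ -64.43°

At s = j10: numerator = 6 + j20, denominator = -88 + j80.
∠G = ∠num − ∠den = 73.301° − (137.73°) = -64.43°.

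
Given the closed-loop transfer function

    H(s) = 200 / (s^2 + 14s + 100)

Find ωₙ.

Compare the denominator to the standard form s^2 + 2ζωₙs + ωₙ².
ωₙ² = 100, so ωₙ = 10 rad/s.

ωₙ = 10 rad/s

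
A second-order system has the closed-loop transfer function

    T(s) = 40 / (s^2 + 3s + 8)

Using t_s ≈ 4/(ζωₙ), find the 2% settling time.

t_s ≈ 2.667 s

Comparing s^2 + 3s + 8 to s^2 + 2ζωₙs + ωₙ²: ωₙ = √8 ≈ 2.828 rad/s and ζ = 3/(2·√8) ≈ 0.5303.
ζωₙ = 3/2 = 1.5, so t_s ≈ 4/(ζωₙ) = 4/1.5 ≈ 2.667 s.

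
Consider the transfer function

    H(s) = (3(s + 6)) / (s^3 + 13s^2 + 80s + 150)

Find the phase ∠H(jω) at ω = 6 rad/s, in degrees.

∠H(j6) ≈ -95.30°

At s = j6: numerator = 18 + j18, denominator = -318 + j264.
∠H = ∠num − ∠den = 45° − (140.30°) = -95.30°.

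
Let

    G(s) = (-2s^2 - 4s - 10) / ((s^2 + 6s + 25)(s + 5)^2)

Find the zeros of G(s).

Set the numerator to zero: -2s^2 - 4s - 10 = 0, i.e. -2·(s^2 + 2s + 5) = 0.
Factoring: (s^2 + 2s + 5) = 0.

s = -1 ± 2j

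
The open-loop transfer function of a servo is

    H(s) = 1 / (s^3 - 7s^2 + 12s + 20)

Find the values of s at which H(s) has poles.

The poles are the roots of the denominator s^3 - 7s^2 + 12s + 20 = 0.
Trying s = -1: the polynomial evaluates to 0, so (s + 1) is a factor.
Dividing out leaves s^2 - 8s + 20 = 0.
The quadratic formula then gives s = 4 ± 2j.

s = 4 + 2j, 4 - 2j, -1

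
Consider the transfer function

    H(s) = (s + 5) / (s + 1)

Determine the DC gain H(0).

H(0) = 5

Set s = 0: H(0) = (5) / (1) = 5.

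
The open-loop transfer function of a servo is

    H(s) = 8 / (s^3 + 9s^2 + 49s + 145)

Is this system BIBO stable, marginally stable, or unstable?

stable

The denominator s^3 + 9s^2 + 49s + 145 factors as (s^2 + 4s + 29)(s + 5), giving poles at s = -2 ± 5j, -5.
Since all poles lie strictly in the left half-plane, the system is stable.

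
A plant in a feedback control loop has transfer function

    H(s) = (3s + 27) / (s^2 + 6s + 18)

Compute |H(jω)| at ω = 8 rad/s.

|H(j8)| ≈ 0.5434

Substitute s = j8: numerator = 27 + j24, denominator = -46 + j48.
|H(j8)| = |27 + j24| / |-46 + j48| = 36.125 / 66.483 ≈ 0.5434.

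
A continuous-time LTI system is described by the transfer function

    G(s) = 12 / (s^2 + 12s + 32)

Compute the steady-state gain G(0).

G(0) = 3/8 ≈ 0.3750

Set s = 0: G(0) = (12) / (32) = 3/8.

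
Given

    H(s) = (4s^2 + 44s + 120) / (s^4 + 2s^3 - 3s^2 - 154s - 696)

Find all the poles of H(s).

s = -2 ± 5j, 6, -4

The poles are the roots of the denominator s^4 + 2s^3 - 3s^2 - 154s - 696 = 0.
Trying s = 6: the polynomial evaluates to 0, so (s - 6) is a factor.
Dividing out leaves s^3 + 8s^2 + 45s + 116 = 0.
This factors further as (s^2 + 4s + 29)(s + 4) = 0.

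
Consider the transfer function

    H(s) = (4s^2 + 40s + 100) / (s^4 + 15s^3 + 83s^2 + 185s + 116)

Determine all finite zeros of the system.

s = -5, -5

Set the numerator to zero: 4s^2 + 40s + 100 = 0, i.e. 4·(s^2 + 10s + 25) = 0.
Factoring: (s + 5)^2 = 0.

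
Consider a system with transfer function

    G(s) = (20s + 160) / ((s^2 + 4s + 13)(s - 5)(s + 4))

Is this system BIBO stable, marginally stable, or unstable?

The poles can be read from the denominator factors: s = -2 + 3j, -2 - 3j, 5, -4.
Since the pole(s) at s = 5 lie in the right half-plane, the system is unstable.

unstable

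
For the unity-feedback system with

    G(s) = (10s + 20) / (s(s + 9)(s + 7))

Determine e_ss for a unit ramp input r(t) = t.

e_ss = 3.150

G(s) has one pole at the origin.
This is a Type 1 system. Kv = lim_{s→0} s·G(s) = 20/63.
e_ss = 1/Kv = 1/(20/63) = 63/20 ≈ 3.150.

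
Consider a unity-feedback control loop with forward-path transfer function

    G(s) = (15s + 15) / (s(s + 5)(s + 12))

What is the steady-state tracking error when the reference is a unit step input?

e_ss = 0

G(s) has one pole at the origin.
This is a Type 1 system; for a step input the steady-state error is zero.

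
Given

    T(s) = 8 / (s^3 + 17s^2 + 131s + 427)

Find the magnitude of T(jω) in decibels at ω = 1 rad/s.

Substitute s = j1: numerator = 8, denominator = 410 + j130.
|T(j1)| = |8| / |410 + j130| = 8 / 430.12 ≈ 0.01860.
In decibels: 20·log₁₀(0.01860) ≈ -34.6 dB.

|T(j1)|_dB ≈ -34.6 dB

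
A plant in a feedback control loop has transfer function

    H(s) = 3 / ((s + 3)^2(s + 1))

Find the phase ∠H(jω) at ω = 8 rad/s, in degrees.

At s = j8: numerator = 3, denominator = -439 - j392.
∠H = ∠num − ∠den = 0° − (-138.24°) = 138.2°.

∠H(j8) ≈ 138.2°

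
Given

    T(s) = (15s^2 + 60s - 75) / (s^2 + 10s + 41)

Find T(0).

T(0) = -75/41 ≈ -1.829

Set s = 0: T(0) = (-75) / (41) = -75/41.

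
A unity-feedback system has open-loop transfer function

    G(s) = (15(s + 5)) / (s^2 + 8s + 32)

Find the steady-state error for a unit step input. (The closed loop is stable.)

G(s) has no poles at the origin.
This is a Type 0 system. Kp = lim_{s→0} G(s) = 75/32.
e_ss = 1/(1 + Kp) = 1/(1 + 75/32) = 32/107 ≈ 0.2991.

e_ss = 0.2991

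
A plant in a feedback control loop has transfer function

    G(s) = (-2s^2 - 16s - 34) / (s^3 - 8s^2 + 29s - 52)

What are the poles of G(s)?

The poles are the roots of the denominator s^3 - 8s^2 + 29s - 52 = 0.
Trying s = 4: the polynomial evaluates to 0, so (s - 4) is a factor.
Dividing out leaves s^2 - 4s + 13 = 0.
The quadratic formula then gives s = 2 ± 3j.

s = 2 ± 3j, 4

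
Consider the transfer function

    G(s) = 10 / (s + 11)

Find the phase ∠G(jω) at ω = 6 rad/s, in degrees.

∠G(j6) ≈ -28.61°

At s = j6: numerator = 10, denominator = 11 + j6.
∠G = ∠num − ∠den = 0° − (28.610°) = -28.61°.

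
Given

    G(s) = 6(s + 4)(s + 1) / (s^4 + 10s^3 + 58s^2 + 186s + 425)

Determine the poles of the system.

s = -4 ± 3j, -1 ± 4j

The poles are the roots of the denominator s^4 + 10s^3 + 58s^2 + 186s + 425 = 0.
No real roots exist; factor into two real quadratics: (s^2 + 8s + 25)(s^2 + 2s + 17) = 0.
Each quadratic gives a conjugate pair via the quadratic formula.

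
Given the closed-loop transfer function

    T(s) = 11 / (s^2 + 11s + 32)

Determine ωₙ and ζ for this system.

ωₙ ≈ 5.657 rad/s, ζ ≈ 0.9723

Compare the denominator to the standard form s^2 + 2ζωₙs + ωₙ².
ωₙ² = 32, so ωₙ = √32 ≈ 5.657 rad/s.
2ζωₙ = 11, so ζ = 11/(2·√32) ≈ 0.9723.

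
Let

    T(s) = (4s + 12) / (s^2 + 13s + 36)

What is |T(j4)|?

Substitute s = j4: numerator = 12 + j16, denominator = 20 + j52.
|T(j4)| = |12 + j16| / |20 + j52| = 20 / 55.714 ≈ 0.3590.

|T(j4)| ≈ 0.3590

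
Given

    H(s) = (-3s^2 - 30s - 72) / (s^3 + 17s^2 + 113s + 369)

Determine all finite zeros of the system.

Set the numerator to zero: -3s^2 - 30s - 72 = 0, i.e. -3·(s^2 + 10s + 24) = 0.
Factoring: (s + 4)(s + 6) = 0.

s = -4, -6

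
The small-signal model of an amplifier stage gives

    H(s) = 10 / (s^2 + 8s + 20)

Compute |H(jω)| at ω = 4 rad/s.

|H(j4)| ≈ 0.3101

Substitute s = j4: numerator = 10, denominator = 4 + j32.
|H(j4)| = |10| / |4 + j32| = 10 / 32.249 ≈ 0.3101.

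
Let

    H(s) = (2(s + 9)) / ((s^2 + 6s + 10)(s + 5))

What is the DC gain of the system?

At s = 0 each factor (s + a) contributes a and each (s^2 + bs + c) contributes c.
H(0) = 2·(9) / ((10) · (5)) = 18/50 = 9/25.

H(0) = 9/25 ≈ 0.3600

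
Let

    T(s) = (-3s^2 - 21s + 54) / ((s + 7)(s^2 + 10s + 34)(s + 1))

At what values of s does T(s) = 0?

s = -9, 2

Set the numerator to zero: -3s^2 - 21s + 54 = 0, i.e. -3·(s^2 + 7s - 18) = 0.
Factoring: (s + 9)(s - 2) = 0.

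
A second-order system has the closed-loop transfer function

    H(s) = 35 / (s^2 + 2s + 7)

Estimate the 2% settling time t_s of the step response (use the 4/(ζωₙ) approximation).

t_s ≈ 4 s

Comparing s^2 + 2s + 7 to s^2 + 2ζωₙs + ωₙ²: ωₙ = √7 ≈ 2.646 rad/s and ζ = 2/(2·√7) ≈ 0.3780.
ζωₙ = 2/2 = 1, so t_s ≈ 4/(ζωₙ) = 4/1 = 4 s.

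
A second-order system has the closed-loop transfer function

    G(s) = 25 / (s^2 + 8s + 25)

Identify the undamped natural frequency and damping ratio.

Compare the denominator to the standard form s^2 + 2ζωₙs + ωₙ².
ωₙ² = 25, so ωₙ = 5 rad/s.
2ζωₙ = 8, so ζ = 8/(2·5) = 0.8.
With ζ = 0.8 the response is underdamped.

ωₙ = 5 rad/s, ζ = 0.8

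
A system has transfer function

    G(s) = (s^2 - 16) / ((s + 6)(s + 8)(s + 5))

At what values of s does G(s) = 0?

s = 4, -4

Set the numerator to zero: s^2 - 16 = 0.
Factoring: (s - 4)(s + 4) = 0.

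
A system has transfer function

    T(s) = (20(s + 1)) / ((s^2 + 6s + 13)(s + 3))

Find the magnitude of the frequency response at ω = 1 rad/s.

|T(j1)| ≈ 0.6667

Substitute s = j1: numerator = 20 + j20, denominator = 30 + j30.
|T(j1)| = |20 + j20| / |30 + j30| = 28.284 / 42.426 ≈ 0.6667.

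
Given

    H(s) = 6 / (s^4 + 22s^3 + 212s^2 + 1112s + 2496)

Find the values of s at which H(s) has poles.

The poles are the roots of the denominator s^4 + 22s^3 + 212s^2 + 1112s + 2496 = 0.
Trying s = -8: the polynomial evaluates to 0, so (s + 8) is a factor.
Dividing out leaves s^3 + 14s^2 + 100s + 312 = 0.
This factors further as (s + 6)(s^2 + 8s + 52) = 0.

s = -8, -6, -4 ± 6j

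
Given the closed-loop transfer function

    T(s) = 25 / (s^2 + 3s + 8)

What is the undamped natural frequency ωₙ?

Compare the denominator to the standard form s^2 + 2ζωₙs + ωₙ².
ωₙ² = 8, so ωₙ = √8 ≈ 2.828 rad/s.

ωₙ ≈ 2.828 rad/s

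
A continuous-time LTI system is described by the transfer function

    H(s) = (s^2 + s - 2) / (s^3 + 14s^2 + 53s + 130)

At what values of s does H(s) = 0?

Set the numerator to zero: s^2 + s - 2 = 0.
Factoring: (s - 1)(s + 2) = 0.

s = 1, -2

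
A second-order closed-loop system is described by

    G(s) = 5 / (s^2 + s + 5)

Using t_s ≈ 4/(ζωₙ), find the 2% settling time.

t_s ≈ 8 s

Comparing s^2 + s + 5 to s^2 + 2ζωₙs + ωₙ²: ωₙ = √5 ≈ 2.236 rad/s and ζ = 1/(2·√5) ≈ 0.2236.
ζωₙ = 1/2 = 0.5, so t_s ≈ 4/(ζωₙ) = 4/0.5 = 8 s.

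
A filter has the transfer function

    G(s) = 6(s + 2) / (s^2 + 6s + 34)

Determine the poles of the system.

s = -3 ± 5j

The poles are the roots of the denominator s^2 + 6s + 34 = 0.
Using the quadratic formula: s = (-6 ± √(-100))/2 = -3 ± 5j.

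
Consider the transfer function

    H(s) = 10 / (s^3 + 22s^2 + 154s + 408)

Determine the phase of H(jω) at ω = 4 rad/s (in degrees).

∠H(j4) ≈ -84.21°

At s = j4: numerator = 10, denominator = 56 + j552.
∠H = ∠num − ∠den = 0° − (84.207°) = -84.21°.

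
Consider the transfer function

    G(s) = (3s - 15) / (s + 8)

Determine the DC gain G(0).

Set s = 0: G(0) = (-15) / (8) = -15/8.

G(0) = -15/8 ≈ -1.875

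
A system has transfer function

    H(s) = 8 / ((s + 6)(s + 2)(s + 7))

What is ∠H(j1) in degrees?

At s = j1: numerator = 8, denominator = 69 + j67.
∠H = ∠num − ∠den = 0° − (44.157°) = -44.16°.

∠H(j1) ≈ -44.16°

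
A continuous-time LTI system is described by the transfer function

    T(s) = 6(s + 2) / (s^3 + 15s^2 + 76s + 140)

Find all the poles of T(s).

The poles are the roots of the denominator s^3 + 15s^2 + 76s + 140 = 0.
Trying s = -7: the polynomial evaluates to 0, so (s + 7) is a factor.
Dividing out leaves s^2 + 8s + 20 = 0.
The quadratic formula then gives s = -4 ± 2j.

s = -4 + 2j, -4 - 2j, -7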